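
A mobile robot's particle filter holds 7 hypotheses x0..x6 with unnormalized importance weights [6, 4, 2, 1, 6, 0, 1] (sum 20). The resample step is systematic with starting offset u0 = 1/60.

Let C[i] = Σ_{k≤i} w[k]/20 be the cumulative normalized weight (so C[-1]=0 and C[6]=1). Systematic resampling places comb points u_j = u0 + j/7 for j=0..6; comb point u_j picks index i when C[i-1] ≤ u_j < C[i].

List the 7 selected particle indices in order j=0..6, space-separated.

0 0 1 1 2 4 4

C = [3/10, 1/2, 3/5, 13/20, 19/20, 19/20, 1]
j=0: u_0=1/60 ∈ [0, 3/10) → index 0
j=1: u_1=67/420 ∈ [0, 3/10) → index 0
j=2: u_2=127/420 ∈ [3/10, 1/2) → index 1
j=3: u_3=187/420 ∈ [3/10, 1/2) → index 1
j=4: u_4=247/420 ∈ [1/2, 3/5) → index 2
j=5: u_5=307/420 ∈ [13/20, 19/20) → index 4
j=6: u_6=367/420 ∈ [13/20, 19/20) → index 4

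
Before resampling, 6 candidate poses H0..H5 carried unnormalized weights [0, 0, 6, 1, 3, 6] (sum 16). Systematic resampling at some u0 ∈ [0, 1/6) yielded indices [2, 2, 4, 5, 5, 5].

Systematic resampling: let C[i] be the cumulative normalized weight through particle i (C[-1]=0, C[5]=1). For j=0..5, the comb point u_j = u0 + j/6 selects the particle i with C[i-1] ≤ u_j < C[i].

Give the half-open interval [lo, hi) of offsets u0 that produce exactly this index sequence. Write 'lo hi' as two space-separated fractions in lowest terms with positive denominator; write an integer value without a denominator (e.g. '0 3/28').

C = [0, 0, 3/8, 7/16, 5/8, 1]
j=0 picked index 2: u0 ∈ [0, 3/8)
j=1 picked index 2: u0 ∈ [-1/6, 5/24)
j=2 picked index 4: u0 ∈ [5/48, 7/24)
j=3 picked index 5: u0 ∈ [1/8, 1/2)
j=4 picked index 5: u0 ∈ [-1/24, 1/3)
j=5 picked index 5: u0 ∈ [-5/24, 1/6)
intersection: [1/8, 1/6)

1/8 1/6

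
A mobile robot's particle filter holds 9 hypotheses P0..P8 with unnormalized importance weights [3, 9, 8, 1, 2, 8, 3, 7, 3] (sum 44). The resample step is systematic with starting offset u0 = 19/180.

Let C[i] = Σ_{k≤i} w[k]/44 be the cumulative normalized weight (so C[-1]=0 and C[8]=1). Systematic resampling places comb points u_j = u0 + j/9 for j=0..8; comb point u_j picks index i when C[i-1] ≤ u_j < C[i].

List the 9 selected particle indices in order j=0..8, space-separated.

1 1 2 2 5 5 6 7 8

C = [3/44, 3/11, 5/11, 21/44, 23/44, 31/44, 17/22, 41/44, 1]
j=0: u_0=19/180 ∈ [3/44, 3/11) → index 1
j=1: u_1=13/60 ∈ [3/44, 3/11) → index 1
j=2: u_2=59/180 ∈ [3/11, 5/11) → index 2
j=3: u_3=79/180 ∈ [3/11, 5/11) → index 2
j=4: u_4=11/20 ∈ [23/44, 31/44) → index 5
j=5: u_5=119/180 ∈ [23/44, 31/44) → index 5
j=6: u_6=139/180 ∈ [31/44, 17/22) → index 6
j=7: u_7=53/60 ∈ [17/22, 41/44) → index 7
j=8: u_8=179/180 ∈ [41/44, 1) → index 8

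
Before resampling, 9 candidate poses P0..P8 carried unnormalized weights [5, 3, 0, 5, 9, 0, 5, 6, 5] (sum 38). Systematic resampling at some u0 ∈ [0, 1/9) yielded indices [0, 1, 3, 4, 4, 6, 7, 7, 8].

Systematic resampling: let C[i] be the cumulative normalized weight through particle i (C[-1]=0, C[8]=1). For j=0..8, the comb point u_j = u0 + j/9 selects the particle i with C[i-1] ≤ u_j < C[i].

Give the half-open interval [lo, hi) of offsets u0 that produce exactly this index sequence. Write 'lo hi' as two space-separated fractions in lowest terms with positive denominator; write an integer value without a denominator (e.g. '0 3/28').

C = [5/38, 4/19, 4/19, 13/38, 11/19, 11/19, 27/38, 33/38, 1]
j=0 picked index 0: u0 ∈ [0, 5/38)
j=1 picked index 1: u0 ∈ [7/342, 17/171)
j=2 picked index 3: u0 ∈ [-2/171, 41/342)
j=3 picked index 4: u0 ∈ [1/114, 14/57)
j=4 picked index 4: u0 ∈ [-35/342, 23/171)
j=5 picked index 6: u0 ∈ [4/171, 53/342)
j=6 picked index 7: u0 ∈ [5/114, 23/114)
j=7 picked index 7: u0 ∈ [-23/342, 31/342)
j=8 picked index 8: u0 ∈ [-7/342, 1/9)
intersection: [5/114, 31/342)

5/114 31/342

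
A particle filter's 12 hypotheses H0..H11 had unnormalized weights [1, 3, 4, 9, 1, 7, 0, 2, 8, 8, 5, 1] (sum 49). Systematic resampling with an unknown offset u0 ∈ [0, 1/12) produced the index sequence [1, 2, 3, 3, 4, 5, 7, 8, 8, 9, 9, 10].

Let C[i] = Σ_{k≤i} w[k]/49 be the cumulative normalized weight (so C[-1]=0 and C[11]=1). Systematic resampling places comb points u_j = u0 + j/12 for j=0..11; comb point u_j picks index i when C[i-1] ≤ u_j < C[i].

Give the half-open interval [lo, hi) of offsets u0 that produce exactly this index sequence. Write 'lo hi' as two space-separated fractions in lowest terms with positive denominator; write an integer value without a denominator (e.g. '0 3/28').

C = [1/49, 4/49, 8/49, 17/49, 18/49, 25/49, 25/49, 27/49, 5/7, 43/49, 48/49, 1]
j=0 picked index 1: u0 ∈ [1/49, 4/49)
j=1 picked index 2: u0 ∈ [-1/588, 47/588)
j=2 picked index 3: u0 ∈ [-1/294, 53/294)
j=3 picked index 3: u0 ∈ [-17/196, 19/196)
j=4 picked index 4: u0 ∈ [2/147, 5/147)
j=5 picked index 5: u0 ∈ [-29/588, 55/588)
j=6 picked index 7: u0 ∈ [1/98, 5/98)
j=7 picked index 8: u0 ∈ [-19/588, 11/84)
j=8 picked index 8: u0 ∈ [-17/147, 1/21)
j=9 picked index 9: u0 ∈ [-1/28, 25/196)
j=10 picked index 9: u0 ∈ [-5/42, 13/294)
j=11 picked index 10: u0 ∈ [-23/588, 37/588)
intersection: [1/49, 5/147)

1/49 5/147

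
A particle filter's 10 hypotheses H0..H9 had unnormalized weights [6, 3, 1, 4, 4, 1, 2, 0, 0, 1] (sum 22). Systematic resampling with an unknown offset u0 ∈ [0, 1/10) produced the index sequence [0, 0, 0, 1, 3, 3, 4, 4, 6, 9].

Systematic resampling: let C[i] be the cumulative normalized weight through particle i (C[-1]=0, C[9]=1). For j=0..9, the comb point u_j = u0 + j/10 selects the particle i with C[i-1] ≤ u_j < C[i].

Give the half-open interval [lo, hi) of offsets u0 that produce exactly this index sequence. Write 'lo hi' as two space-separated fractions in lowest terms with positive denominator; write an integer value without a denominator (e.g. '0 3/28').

7/110 4/55

C = [3/11, 9/22, 5/11, 7/11, 9/11, 19/22, 21/22, 21/22, 21/22, 1]
j=0 picked index 0: u0 ∈ [0, 3/11)
j=1 picked index 0: u0 ∈ [-1/10, 19/110)
j=2 picked index 0: u0 ∈ [-1/5, 4/55)
j=3 picked index 1: u0 ∈ [-3/110, 6/55)
j=4 picked index 3: u0 ∈ [3/55, 13/55)
j=5 picked index 3: u0 ∈ [-1/22, 3/22)
j=6 picked index 4: u0 ∈ [2/55, 12/55)
j=7 picked index 4: u0 ∈ [-7/110, 13/110)
j=8 picked index 6: u0 ∈ [7/110, 17/110)
j=9 picked index 9: u0 ∈ [3/55, 1/10)
intersection: [7/110, 4/55)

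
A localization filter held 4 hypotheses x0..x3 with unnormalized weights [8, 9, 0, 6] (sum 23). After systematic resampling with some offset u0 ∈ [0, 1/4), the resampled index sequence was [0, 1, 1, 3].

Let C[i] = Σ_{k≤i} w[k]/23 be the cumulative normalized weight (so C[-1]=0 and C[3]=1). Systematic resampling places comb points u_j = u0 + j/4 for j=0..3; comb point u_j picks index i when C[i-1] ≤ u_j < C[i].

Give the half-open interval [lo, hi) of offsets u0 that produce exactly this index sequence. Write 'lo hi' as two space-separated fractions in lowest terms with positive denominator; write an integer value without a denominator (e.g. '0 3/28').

9/92 11/46

C = [8/23, 17/23, 17/23, 1]
j=0 picked index 0: u0 ∈ [0, 8/23)
j=1 picked index 1: u0 ∈ [9/92, 45/92)
j=2 picked index 1: u0 ∈ [-7/46, 11/46)
j=3 picked index 3: u0 ∈ [-1/92, 1/4)
intersection: [9/92, 11/46)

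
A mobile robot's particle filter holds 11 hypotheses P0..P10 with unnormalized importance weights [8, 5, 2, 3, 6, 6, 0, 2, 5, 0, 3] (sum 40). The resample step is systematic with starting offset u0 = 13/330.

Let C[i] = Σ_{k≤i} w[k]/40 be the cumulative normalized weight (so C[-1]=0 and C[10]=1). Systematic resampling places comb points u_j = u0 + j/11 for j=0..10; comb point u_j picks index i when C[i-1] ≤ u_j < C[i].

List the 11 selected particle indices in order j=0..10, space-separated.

0 0 1 1 3 4 4 5 7 8 10

C = [1/5, 13/40, 3/8, 9/20, 3/5, 3/4, 3/4, 4/5, 37/40, 37/40, 1]
j=0: u_0=13/330 ∈ [0, 1/5) → index 0
j=1: u_1=43/330 ∈ [0, 1/5) → index 0
j=2: u_2=73/330 ∈ [1/5, 13/40) → index 1
j=3: u_3=103/330 ∈ [1/5, 13/40) → index 1
j=4: u_4=133/330 ∈ [3/8, 9/20) → index 3
j=5: u_5=163/330 ∈ [9/20, 3/5) → index 4
j=6: u_6=193/330 ∈ [9/20, 3/5) → index 4
j=7: u_7=223/330 ∈ [3/5, 3/4) → index 5
j=8: u_8=23/30 ∈ [3/4, 4/5) → index 7
j=9: u_9=283/330 ∈ [4/5, 37/40) → index 8
j=10: u_10=313/330 ∈ [37/40, 1) → index 10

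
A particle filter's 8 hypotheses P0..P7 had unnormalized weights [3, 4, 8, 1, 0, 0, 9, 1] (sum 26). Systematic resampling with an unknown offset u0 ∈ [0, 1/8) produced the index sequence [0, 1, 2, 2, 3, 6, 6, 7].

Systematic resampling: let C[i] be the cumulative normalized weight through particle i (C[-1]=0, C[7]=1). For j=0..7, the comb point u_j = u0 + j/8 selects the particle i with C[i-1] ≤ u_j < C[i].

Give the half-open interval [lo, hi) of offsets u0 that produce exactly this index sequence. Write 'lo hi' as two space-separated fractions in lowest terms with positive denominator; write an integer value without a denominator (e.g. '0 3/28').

9/104 3/26

C = [3/26, 7/26, 15/26, 8/13, 8/13, 8/13, 25/26, 1]
j=0 picked index 0: u0 ∈ [0, 3/26)
j=1 picked index 1: u0 ∈ [-1/104, 15/104)
j=2 picked index 2: u0 ∈ [1/52, 17/52)
j=3 picked index 2: u0 ∈ [-11/104, 21/104)
j=4 picked index 3: u0 ∈ [1/13, 3/26)
j=5 picked index 6: u0 ∈ [-1/104, 35/104)
j=6 picked index 6: u0 ∈ [-7/52, 11/52)
j=7 picked index 7: u0 ∈ [9/104, 1/8)
intersection: [9/104, 3/26)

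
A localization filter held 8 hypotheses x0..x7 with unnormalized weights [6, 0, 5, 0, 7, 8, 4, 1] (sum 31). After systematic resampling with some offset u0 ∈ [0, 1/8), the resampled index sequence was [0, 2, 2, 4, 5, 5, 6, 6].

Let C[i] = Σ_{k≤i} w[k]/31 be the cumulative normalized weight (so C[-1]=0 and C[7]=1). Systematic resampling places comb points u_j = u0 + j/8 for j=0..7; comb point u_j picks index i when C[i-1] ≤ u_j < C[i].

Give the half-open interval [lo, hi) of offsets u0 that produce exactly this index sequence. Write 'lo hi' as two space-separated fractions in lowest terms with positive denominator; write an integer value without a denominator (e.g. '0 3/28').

11/124 23/248

C = [6/31, 6/31, 11/31, 11/31, 18/31, 26/31, 30/31, 1]
j=0 picked index 0: u0 ∈ [0, 6/31)
j=1 picked index 2: u0 ∈ [17/248, 57/248)
j=2 picked index 2: u0 ∈ [-7/124, 13/124)
j=3 picked index 4: u0 ∈ [-5/248, 51/248)
j=4 picked index 5: u0 ∈ [5/62, 21/62)
j=5 picked index 5: u0 ∈ [-11/248, 53/248)
j=6 picked index 6: u0 ∈ [11/124, 27/124)
j=7 picked index 6: u0 ∈ [-9/248, 23/248)
intersection: [11/124, 23/248)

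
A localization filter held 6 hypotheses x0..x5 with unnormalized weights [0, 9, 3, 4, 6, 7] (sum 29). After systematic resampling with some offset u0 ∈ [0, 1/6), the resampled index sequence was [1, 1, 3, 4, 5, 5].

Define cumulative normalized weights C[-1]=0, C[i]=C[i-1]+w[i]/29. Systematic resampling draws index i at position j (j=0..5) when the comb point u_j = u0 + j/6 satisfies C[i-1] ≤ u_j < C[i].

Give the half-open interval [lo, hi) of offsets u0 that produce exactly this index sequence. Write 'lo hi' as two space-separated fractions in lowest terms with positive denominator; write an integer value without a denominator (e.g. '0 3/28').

8/87 25/174

C = [0, 9/29, 12/29, 16/29, 22/29, 1]
j=0 picked index 1: u0 ∈ [0, 9/29)
j=1 picked index 1: u0 ∈ [-1/6, 25/174)
j=2 picked index 3: u0 ∈ [7/87, 19/87)
j=3 picked index 4: u0 ∈ [3/58, 15/58)
j=4 picked index 5: u0 ∈ [8/87, 1/3)
j=5 picked index 5: u0 ∈ [-13/174, 1/6)
intersection: [8/87, 25/174)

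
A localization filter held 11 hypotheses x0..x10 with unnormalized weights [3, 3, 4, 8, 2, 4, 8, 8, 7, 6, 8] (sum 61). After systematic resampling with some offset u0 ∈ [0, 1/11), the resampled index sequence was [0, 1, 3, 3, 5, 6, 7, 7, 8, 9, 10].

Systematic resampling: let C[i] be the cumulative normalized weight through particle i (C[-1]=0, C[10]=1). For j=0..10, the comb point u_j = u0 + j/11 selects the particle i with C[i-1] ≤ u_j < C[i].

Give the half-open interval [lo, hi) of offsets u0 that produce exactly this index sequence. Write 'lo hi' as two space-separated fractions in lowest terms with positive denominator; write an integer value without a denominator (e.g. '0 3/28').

C = [3/61, 6/61, 10/61, 18/61, 20/61, 24/61, 32/61, 40/61, 47/61, 53/61, 1]
j=0 picked index 0: u0 ∈ [0, 3/61)
j=1 picked index 1: u0 ∈ [-28/671, 5/671)
j=2 picked index 3: u0 ∈ [-12/671, 76/671)
j=3 picked index 3: u0 ∈ [-73/671, 15/671)
j=4 picked index 5: u0 ∈ [-24/671, 20/671)
j=5 picked index 6: u0 ∈ [-41/671, 47/671)
j=6 picked index 7: u0 ∈ [-14/671, 74/671)
j=7 picked index 7: u0 ∈ [-75/671, 13/671)
j=8 picked index 8: u0 ∈ [-48/671, 29/671)
j=9 picked index 9: u0 ∈ [-32/671, 34/671)
j=10 picked index 10: u0 ∈ [-27/671, 1/11)
intersection: [0, 5/671)

0 5/671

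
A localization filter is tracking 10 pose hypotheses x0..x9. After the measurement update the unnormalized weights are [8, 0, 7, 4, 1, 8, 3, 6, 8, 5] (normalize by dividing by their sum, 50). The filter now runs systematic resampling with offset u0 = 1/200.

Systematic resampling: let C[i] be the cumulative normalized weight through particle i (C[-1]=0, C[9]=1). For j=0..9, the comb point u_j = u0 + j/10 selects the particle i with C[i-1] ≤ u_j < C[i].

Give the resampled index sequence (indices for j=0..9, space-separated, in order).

C = [4/25, 4/25, 3/10, 19/50, 2/5, 14/25, 31/50, 37/50, 9/10, 1]
j=0: u_0=1/200 ∈ [0, 4/25) → index 0
j=1: u_1=21/200 ∈ [0, 4/25) → index 0
j=2: u_2=41/200 ∈ [4/25, 3/10) → index 2
j=3: u_3=61/200 ∈ [3/10, 19/50) → index 3
j=4: u_4=81/200 ∈ [2/5, 14/25) → index 5
j=5: u_5=101/200 ∈ [2/5, 14/25) → index 5
j=6: u_6=121/200 ∈ [14/25, 31/50) → index 6
j=7: u_7=141/200 ∈ [31/50, 37/50) → index 7
j=8: u_8=161/200 ∈ [37/50, 9/10) → index 8
j=9: u_9=181/200 ∈ [9/10, 1) → index 9

0 0 2 3 5 5 6 7 8 9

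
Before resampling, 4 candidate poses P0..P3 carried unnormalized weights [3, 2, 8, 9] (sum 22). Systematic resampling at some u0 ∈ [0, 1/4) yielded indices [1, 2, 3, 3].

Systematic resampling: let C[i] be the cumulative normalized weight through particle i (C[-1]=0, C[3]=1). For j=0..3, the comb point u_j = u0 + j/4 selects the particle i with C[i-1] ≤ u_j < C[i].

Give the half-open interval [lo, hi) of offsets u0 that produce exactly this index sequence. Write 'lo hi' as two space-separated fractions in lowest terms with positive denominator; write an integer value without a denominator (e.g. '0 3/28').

3/22 5/22

C = [3/22, 5/22, 13/22, 1]
j=0 picked index 1: u0 ∈ [3/22, 5/22)
j=1 picked index 2: u0 ∈ [-1/44, 15/44)
j=2 picked index 3: u0 ∈ [1/11, 1/2)
j=3 picked index 3: u0 ∈ [-7/44, 1/4)
intersection: [3/22, 5/22)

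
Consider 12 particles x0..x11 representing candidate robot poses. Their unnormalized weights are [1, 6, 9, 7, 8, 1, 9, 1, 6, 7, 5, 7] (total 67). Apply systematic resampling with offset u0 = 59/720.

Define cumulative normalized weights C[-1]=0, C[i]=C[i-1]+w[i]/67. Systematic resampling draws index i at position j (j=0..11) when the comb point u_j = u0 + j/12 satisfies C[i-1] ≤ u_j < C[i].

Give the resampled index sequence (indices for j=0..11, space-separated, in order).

1 2 3 3 4 6 6 8 9 10 11 11

C = [1/67, 7/67, 16/67, 23/67, 31/67, 32/67, 41/67, 42/67, 48/67, 55/67, 60/67, 1]
j=0: u_0=59/720 ∈ [1/67, 7/67) → index 1
j=1: u_1=119/720 ∈ [7/67, 16/67) → index 2
j=2: u_2=179/720 ∈ [16/67, 23/67) → index 3
j=3: u_3=239/720 ∈ [16/67, 23/67) → index 3
j=4: u_4=299/720 ∈ [23/67, 31/67) → index 4
j=5: u_5=359/720 ∈ [32/67, 41/67) → index 6
j=6: u_6=419/720 ∈ [32/67, 41/67) → index 6
j=7: u_7=479/720 ∈ [42/67, 48/67) → index 8
j=8: u_8=539/720 ∈ [48/67, 55/67) → index 9
j=9: u_9=599/720 ∈ [55/67, 60/67) → index 10
j=10: u_10=659/720 ∈ [60/67, 1) → index 11
j=11: u_11=719/720 ∈ [60/67, 1) → index 11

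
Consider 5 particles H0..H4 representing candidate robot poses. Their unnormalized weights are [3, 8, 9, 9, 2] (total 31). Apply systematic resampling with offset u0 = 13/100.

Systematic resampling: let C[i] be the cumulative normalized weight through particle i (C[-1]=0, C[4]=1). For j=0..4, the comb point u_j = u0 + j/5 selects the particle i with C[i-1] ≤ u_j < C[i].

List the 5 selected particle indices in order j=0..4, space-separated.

C = [3/31, 11/31, 20/31, 29/31, 1]
j=0: u_0=13/100 ∈ [3/31, 11/31) → index 1
j=1: u_1=33/100 ∈ [3/31, 11/31) → index 1
j=2: u_2=53/100 ∈ [11/31, 20/31) → index 2
j=3: u_3=73/100 ∈ [20/31, 29/31) → index 3
j=4: u_4=93/100 ∈ [20/31, 29/31) → index 3

1 1 2 3 3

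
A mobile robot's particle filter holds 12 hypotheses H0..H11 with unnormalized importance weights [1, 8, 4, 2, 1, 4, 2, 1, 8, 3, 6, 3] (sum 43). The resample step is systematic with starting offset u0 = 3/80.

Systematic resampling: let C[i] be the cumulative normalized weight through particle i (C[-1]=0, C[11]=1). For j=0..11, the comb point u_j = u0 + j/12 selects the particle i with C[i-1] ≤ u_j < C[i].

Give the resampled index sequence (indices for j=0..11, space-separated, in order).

C = [1/43, 9/43, 13/43, 15/43, 16/43, 20/43, 22/43, 23/43, 31/43, 34/43, 40/43, 1]
j=0: u_0=3/80 ∈ [1/43, 9/43) → index 1
j=1: u_1=29/240 ∈ [1/43, 9/43) → index 1
j=2: u_2=49/240 ∈ [1/43, 9/43) → index 1
j=3: u_3=23/80 ∈ [9/43, 13/43) → index 2
j=4: u_4=89/240 ∈ [15/43, 16/43) → index 4
j=5: u_5=109/240 ∈ [16/43, 20/43) → index 5
j=6: u_6=43/80 ∈ [23/43, 31/43) → index 8
j=7: u_7=149/240 ∈ [23/43, 31/43) → index 8
j=8: u_8=169/240 ∈ [23/43, 31/43) → index 8
j=9: u_9=63/80 ∈ [31/43, 34/43) → index 9
j=10: u_10=209/240 ∈ [34/43, 40/43) → index 10
j=11: u_11=229/240 ∈ [40/43, 1) → index 11

1 1 1 2 4 5 8 8 8 9 10 11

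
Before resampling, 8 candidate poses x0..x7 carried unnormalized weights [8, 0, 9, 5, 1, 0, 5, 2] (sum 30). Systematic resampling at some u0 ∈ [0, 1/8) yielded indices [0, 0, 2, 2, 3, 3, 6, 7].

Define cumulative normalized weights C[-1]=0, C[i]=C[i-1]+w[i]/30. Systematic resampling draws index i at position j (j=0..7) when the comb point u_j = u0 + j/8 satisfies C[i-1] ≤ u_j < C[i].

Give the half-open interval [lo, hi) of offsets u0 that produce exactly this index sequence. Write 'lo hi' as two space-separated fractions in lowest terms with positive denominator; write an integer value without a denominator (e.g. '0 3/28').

C = [4/15, 4/15, 17/30, 11/15, 23/30, 23/30, 14/15, 1]
j=0 picked index 0: u0 ∈ [0, 4/15)
j=1 picked index 0: u0 ∈ [-1/8, 17/120)
j=2 picked index 2: u0 ∈ [1/60, 19/60)
j=3 picked index 2: u0 ∈ [-13/120, 23/120)
j=4 picked index 3: u0 ∈ [1/15, 7/30)
j=5 picked index 3: u0 ∈ [-7/120, 13/120)
j=6 picked index 6: u0 ∈ [1/60, 11/60)
j=7 picked index 7: u0 ∈ [7/120, 1/8)
intersection: [1/15, 13/120)

1/15 13/120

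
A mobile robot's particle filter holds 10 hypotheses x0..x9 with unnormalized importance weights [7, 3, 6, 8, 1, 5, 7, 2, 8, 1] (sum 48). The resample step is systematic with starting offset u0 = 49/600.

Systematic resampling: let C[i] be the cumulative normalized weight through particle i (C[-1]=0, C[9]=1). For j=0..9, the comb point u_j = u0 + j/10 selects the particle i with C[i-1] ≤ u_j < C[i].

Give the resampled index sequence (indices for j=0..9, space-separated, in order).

0 1 2 3 3 5 6 7 8 9

C = [7/48, 5/24, 1/3, 1/2, 25/48, 5/8, 37/48, 13/16, 47/48, 1]
j=0: u_0=49/600 ∈ [0, 7/48) → index 0
j=1: u_1=109/600 ∈ [7/48, 5/24) → index 1
j=2: u_2=169/600 ∈ [5/24, 1/3) → index 2
j=3: u_3=229/600 ∈ [1/3, 1/2) → index 3
j=4: u_4=289/600 ∈ [1/3, 1/2) → index 3
j=5: u_5=349/600 ∈ [25/48, 5/8) → index 5
j=6: u_6=409/600 ∈ [5/8, 37/48) → index 6
j=7: u_7=469/600 ∈ [37/48, 13/16) → index 7
j=8: u_8=529/600 ∈ [13/16, 47/48) → index 8
j=9: u_9=589/600 ∈ [47/48, 1) → index 9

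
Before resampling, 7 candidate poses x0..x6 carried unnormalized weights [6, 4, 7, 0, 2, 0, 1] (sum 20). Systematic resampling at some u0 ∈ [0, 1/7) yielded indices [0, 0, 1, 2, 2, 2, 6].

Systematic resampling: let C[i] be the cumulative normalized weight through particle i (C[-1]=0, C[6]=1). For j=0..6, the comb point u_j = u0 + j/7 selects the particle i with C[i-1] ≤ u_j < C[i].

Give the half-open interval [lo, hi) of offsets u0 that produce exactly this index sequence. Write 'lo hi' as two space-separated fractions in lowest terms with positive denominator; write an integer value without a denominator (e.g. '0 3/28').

C = [3/10, 1/2, 17/20, 17/20, 19/20, 19/20, 1]
j=0 picked index 0: u0 ∈ [0, 3/10)
j=1 picked index 0: u0 ∈ [-1/7, 11/70)
j=2 picked index 1: u0 ∈ [1/70, 3/14)
j=3 picked index 2: u0 ∈ [1/14, 59/140)
j=4 picked index 2: u0 ∈ [-1/14, 39/140)
j=5 picked index 2: u0 ∈ [-3/14, 19/140)
j=6 picked index 6: u0 ∈ [13/140, 1/7)
intersection: [13/140, 19/140)

13/140 19/140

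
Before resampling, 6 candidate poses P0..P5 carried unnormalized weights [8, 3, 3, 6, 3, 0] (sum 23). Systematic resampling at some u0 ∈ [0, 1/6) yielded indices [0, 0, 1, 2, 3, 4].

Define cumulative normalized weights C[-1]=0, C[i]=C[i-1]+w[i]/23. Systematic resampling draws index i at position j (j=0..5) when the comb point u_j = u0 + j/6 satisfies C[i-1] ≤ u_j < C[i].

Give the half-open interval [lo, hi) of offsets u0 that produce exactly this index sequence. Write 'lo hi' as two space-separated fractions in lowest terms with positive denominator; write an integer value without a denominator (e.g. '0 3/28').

C = [8/23, 11/23, 14/23, 20/23, 1, 1]
j=0 picked index 0: u0 ∈ [0, 8/23)
j=1 picked index 0: u0 ∈ [-1/6, 25/138)
j=2 picked index 1: u0 ∈ [1/69, 10/69)
j=3 picked index 2: u0 ∈ [-1/46, 5/46)
j=4 picked index 3: u0 ∈ [-4/69, 14/69)
j=5 picked index 4: u0 ∈ [5/138, 1/6)
intersection: [5/138, 5/46)

5/138 5/46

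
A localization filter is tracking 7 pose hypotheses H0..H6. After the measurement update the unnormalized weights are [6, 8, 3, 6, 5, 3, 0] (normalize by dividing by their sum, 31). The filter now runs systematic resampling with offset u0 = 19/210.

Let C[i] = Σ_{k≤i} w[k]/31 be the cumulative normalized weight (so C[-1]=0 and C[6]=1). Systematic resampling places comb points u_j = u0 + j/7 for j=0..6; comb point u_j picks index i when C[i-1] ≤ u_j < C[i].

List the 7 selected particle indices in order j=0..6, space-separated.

C = [6/31, 14/31, 17/31, 23/31, 28/31, 1, 1]
j=0: u_0=19/210 ∈ [0, 6/31) → index 0
j=1: u_1=7/30 ∈ [6/31, 14/31) → index 1
j=2: u_2=79/210 ∈ [6/31, 14/31) → index 1
j=3: u_3=109/210 ∈ [14/31, 17/31) → index 2
j=4: u_4=139/210 ∈ [17/31, 23/31) → index 3
j=5: u_5=169/210 ∈ [23/31, 28/31) → index 4
j=6: u_6=199/210 ∈ [28/31, 1) → index 5

0 1 1 2 3 4 5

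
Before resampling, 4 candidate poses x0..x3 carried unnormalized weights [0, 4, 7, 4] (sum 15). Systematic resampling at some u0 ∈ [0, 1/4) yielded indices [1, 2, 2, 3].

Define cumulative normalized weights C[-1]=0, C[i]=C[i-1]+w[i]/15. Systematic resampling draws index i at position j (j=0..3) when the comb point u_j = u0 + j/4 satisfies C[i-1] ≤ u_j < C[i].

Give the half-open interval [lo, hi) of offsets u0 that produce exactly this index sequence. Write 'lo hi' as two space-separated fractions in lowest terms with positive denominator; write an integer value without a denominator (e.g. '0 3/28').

C = [0, 4/15, 11/15, 1]
j=0 picked index 1: u0 ∈ [0, 4/15)
j=1 picked index 2: u0 ∈ [1/60, 29/60)
j=2 picked index 2: u0 ∈ [-7/30, 7/30)
j=3 picked index 3: u0 ∈ [-1/60, 1/4)
intersection: [1/60, 7/30)

1/60 7/30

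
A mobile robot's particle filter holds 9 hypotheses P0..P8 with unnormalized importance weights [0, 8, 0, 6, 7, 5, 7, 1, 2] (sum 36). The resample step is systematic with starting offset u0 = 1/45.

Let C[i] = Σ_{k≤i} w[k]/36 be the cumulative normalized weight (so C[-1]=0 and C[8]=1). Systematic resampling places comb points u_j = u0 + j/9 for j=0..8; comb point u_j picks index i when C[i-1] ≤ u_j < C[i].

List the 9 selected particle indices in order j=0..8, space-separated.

1 1 3 3 4 4 5 6 6

C = [0, 2/9, 2/9, 7/18, 7/12, 13/18, 11/12, 17/18, 1]
j=0: u_0=1/45 ∈ [0, 2/9) → index 1
j=1: u_1=2/15 ∈ [0, 2/9) → index 1
j=2: u_2=11/45 ∈ [2/9, 7/18) → index 3
j=3: u_3=16/45 ∈ [2/9, 7/18) → index 3
j=4: u_4=7/15 ∈ [7/18, 7/12) → index 4
j=5: u_5=26/45 ∈ [7/18, 7/12) → index 4
j=6: u_6=31/45 ∈ [7/12, 13/18) → index 5
j=7: u_7=4/5 ∈ [13/18, 11/12) → index 6
j=8: u_8=41/45 ∈ [13/18, 11/12) → index 6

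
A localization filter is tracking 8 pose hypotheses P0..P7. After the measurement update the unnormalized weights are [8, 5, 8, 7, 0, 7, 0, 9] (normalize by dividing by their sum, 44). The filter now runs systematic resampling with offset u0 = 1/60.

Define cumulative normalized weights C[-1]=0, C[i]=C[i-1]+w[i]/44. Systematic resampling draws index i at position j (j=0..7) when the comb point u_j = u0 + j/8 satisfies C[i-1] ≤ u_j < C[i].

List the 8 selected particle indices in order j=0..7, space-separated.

0 0 1 2 3 5 5 7

C = [2/11, 13/44, 21/44, 7/11, 7/11, 35/44, 35/44, 1]
j=0: u_0=1/60 ∈ [0, 2/11) → index 0
j=1: u_1=17/120 ∈ [0, 2/11) → index 0
j=2: u_2=4/15 ∈ [2/11, 13/44) → index 1
j=3: u_3=47/120 ∈ [13/44, 21/44) → index 2
j=4: u_4=31/60 ∈ [21/44, 7/11) → index 3
j=5: u_5=77/120 ∈ [7/11, 35/44) → index 5
j=6: u_6=23/30 ∈ [7/11, 35/44) → index 5
j=7: u_7=107/120 ∈ [35/44, 1) → index 7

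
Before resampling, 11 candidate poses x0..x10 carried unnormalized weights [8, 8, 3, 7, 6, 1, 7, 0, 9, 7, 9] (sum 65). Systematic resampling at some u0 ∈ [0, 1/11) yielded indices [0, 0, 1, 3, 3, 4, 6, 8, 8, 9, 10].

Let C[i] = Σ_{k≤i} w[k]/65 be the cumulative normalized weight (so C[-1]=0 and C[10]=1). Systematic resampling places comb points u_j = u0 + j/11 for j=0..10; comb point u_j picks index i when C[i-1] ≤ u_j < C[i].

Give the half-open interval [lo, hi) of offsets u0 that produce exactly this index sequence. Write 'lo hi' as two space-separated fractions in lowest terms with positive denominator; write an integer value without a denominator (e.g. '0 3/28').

14/715 19/715

C = [8/65, 16/65, 19/65, 2/5, 32/65, 33/65, 8/13, 8/13, 49/65, 56/65, 1]
j=0 picked index 0: u0 ∈ [0, 8/65)
j=1 picked index 0: u0 ∈ [-1/11, 23/715)
j=2 picked index 1: u0 ∈ [-42/715, 46/715)
j=3 picked index 3: u0 ∈ [14/715, 7/55)
j=4 picked index 3: u0 ∈ [-51/715, 2/55)
j=5 picked index 4: u0 ∈ [-3/55, 27/715)
j=6 picked index 6: u0 ∈ [-27/715, 10/143)
j=7 picked index 8: u0 ∈ [-3/143, 84/715)
j=8 picked index 8: u0 ∈ [-16/143, 19/715)
j=9 picked index 9: u0 ∈ [-46/715, 31/715)
j=10 picked index 10: u0 ∈ [-34/715, 1/11)
intersection: [14/715, 19/715)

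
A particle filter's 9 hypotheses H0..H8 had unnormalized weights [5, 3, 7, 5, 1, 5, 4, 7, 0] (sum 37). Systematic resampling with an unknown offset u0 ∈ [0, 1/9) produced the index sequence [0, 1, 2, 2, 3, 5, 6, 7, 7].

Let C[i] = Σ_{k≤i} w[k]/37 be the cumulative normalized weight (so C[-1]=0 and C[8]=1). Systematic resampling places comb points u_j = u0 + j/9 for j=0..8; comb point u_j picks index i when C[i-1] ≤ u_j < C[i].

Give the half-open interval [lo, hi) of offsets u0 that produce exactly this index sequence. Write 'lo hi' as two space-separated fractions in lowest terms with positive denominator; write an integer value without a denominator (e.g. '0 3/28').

C = [5/37, 8/37, 15/37, 20/37, 21/37, 26/37, 30/37, 1, 1]
j=0 picked index 0: u0 ∈ [0, 5/37)
j=1 picked index 1: u0 ∈ [8/333, 35/333)
j=2 picked index 2: u0 ∈ [-2/333, 61/333)
j=3 picked index 2: u0 ∈ [-13/111, 8/111)
j=4 picked index 3: u0 ∈ [-13/333, 32/333)
j=5 picked index 5: u0 ∈ [4/333, 49/333)
j=6 picked index 6: u0 ∈ [4/111, 16/111)
j=7 picked index 7: u0 ∈ [11/333, 2/9)
j=8 picked index 7: u0 ∈ [-26/333, 1/9)
intersection: [4/111, 8/111)

4/111 8/111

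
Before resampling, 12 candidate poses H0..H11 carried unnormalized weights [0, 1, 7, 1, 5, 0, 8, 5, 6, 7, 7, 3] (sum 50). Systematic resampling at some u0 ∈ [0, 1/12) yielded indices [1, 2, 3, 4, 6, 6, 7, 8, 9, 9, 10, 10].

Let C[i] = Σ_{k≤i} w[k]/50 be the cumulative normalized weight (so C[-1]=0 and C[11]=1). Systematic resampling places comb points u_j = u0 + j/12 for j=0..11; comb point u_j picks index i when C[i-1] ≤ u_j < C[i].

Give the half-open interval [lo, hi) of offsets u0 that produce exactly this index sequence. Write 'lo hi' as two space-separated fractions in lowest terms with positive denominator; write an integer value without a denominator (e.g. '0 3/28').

0 1/75

C = [0, 1/50, 4/25, 9/50, 7/25, 7/25, 11/25, 27/50, 33/50, 4/5, 47/50, 1]
j=0 picked index 1: u0 ∈ [0, 1/50)
j=1 picked index 2: u0 ∈ [-19/300, 23/300)
j=2 picked index 3: u0 ∈ [-1/150, 1/75)
j=3 picked index 4: u0 ∈ [-7/100, 3/100)
j=4 picked index 6: u0 ∈ [-4/75, 8/75)
j=5 picked index 6: u0 ∈ [-41/300, 7/300)
j=6 picked index 7: u0 ∈ [-3/50, 1/25)
j=7 picked index 8: u0 ∈ [-13/300, 23/300)
j=8 picked index 9: u0 ∈ [-1/150, 2/15)
j=9 picked index 9: u0 ∈ [-9/100, 1/20)
j=10 picked index 10: u0 ∈ [-1/30, 8/75)
j=11 picked index 10: u0 ∈ [-7/60, 7/300)
intersection: [0, 1/75)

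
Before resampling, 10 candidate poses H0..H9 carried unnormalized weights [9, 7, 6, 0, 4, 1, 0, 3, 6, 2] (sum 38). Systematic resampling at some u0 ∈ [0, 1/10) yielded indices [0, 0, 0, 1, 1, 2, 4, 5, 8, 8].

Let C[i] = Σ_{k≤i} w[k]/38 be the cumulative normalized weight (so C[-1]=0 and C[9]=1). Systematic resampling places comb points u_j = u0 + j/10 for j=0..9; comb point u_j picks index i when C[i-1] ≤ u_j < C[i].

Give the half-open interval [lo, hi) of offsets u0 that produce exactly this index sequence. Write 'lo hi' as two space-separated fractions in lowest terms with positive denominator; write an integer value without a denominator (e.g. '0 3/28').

C = [9/38, 8/19, 11/19, 11/19, 13/19, 27/38, 27/38, 15/19, 18/19, 1]
j=0 picked index 0: u0 ∈ [0, 9/38)
j=1 picked index 0: u0 ∈ [-1/10, 13/95)
j=2 picked index 0: u0 ∈ [-1/5, 7/190)
j=3 picked index 1: u0 ∈ [-6/95, 23/190)
j=4 picked index 1: u0 ∈ [-31/190, 2/95)
j=5 picked index 2: u0 ∈ [-3/38, 3/38)
j=6 picked index 4: u0 ∈ [-2/95, 8/95)
j=7 picked index 5: u0 ∈ [-3/190, 1/95)
j=8 picked index 8: u0 ∈ [-1/95, 14/95)
j=9 picked index 8: u0 ∈ [-21/190, 9/190)
intersection: [0, 1/95)

0 1/95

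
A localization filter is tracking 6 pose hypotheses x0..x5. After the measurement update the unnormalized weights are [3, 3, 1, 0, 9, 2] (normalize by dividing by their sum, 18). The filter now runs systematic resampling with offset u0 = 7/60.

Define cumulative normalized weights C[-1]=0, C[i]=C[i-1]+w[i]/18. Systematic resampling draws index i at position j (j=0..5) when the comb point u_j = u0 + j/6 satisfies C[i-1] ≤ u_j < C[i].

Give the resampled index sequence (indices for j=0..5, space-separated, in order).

0 1 4 4 4 5

C = [1/6, 1/3, 7/18, 7/18, 8/9, 1]
j=0: u_0=7/60 ∈ [0, 1/6) → index 0
j=1: u_1=17/60 ∈ [1/6, 1/3) → index 1
j=2: u_2=9/20 ∈ [7/18, 8/9) → index 4
j=3: u_3=37/60 ∈ [7/18, 8/9) → index 4
j=4: u_4=47/60 ∈ [7/18, 8/9) → index 4
j=5: u_5=19/20 ∈ [8/9, 1) → index 5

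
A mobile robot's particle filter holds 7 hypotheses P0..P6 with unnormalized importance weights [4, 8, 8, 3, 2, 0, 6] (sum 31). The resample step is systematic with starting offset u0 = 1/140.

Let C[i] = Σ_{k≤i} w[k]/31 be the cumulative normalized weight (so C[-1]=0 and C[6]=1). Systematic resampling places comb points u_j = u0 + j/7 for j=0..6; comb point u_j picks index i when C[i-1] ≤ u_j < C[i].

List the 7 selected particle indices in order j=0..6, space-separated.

C = [4/31, 12/31, 20/31, 23/31, 25/31, 25/31, 1]
j=0: u_0=1/140 ∈ [0, 4/31) → index 0
j=1: u_1=3/20 ∈ [4/31, 12/31) → index 1
j=2: u_2=41/140 ∈ [4/31, 12/31) → index 1
j=3: u_3=61/140 ∈ [12/31, 20/31) → index 2
j=4: u_4=81/140 ∈ [12/31, 20/31) → index 2
j=5: u_5=101/140 ∈ [20/31, 23/31) → index 3
j=6: u_6=121/140 ∈ [25/31, 1) → index 6

0 1 1 2 2 3 6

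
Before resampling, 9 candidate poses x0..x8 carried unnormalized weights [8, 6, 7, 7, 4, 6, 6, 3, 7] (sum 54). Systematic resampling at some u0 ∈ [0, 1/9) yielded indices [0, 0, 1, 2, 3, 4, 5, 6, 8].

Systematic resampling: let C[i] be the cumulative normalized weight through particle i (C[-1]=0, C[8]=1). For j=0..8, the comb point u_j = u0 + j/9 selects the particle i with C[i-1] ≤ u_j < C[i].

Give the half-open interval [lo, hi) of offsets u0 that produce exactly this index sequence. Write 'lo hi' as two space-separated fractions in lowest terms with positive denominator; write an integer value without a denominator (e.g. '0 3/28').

0 1/27

C = [4/27, 7/27, 7/18, 14/27, 16/27, 19/27, 22/27, 47/54, 1]
j=0 picked index 0: u0 ∈ [0, 4/27)
j=1 picked index 0: u0 ∈ [-1/9, 1/27)
j=2 picked index 1: u0 ∈ [-2/27, 1/27)
j=3 picked index 2: u0 ∈ [-2/27, 1/18)
j=4 picked index 3: u0 ∈ [-1/18, 2/27)
j=5 picked index 4: u0 ∈ [-1/27, 1/27)
j=6 picked index 5: u0 ∈ [-2/27, 1/27)
j=7 picked index 6: u0 ∈ [-2/27, 1/27)
j=8 picked index 8: u0 ∈ [-1/54, 1/9)
intersection: [0, 1/27)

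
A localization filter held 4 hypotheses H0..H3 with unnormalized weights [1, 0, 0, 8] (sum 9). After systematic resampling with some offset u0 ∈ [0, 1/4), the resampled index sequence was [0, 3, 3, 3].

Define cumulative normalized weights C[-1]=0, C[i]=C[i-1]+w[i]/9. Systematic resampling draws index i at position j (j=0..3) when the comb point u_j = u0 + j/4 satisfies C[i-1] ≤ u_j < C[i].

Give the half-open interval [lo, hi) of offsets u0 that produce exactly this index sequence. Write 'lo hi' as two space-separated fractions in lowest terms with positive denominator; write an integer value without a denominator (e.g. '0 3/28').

C = [1/9, 1/9, 1/9, 1]
j=0 picked index 0: u0 ∈ [0, 1/9)
j=1 picked index 3: u0 ∈ [-5/36, 3/4)
j=2 picked index 3: u0 ∈ [-7/18, 1/2)
j=3 picked index 3: u0 ∈ [-23/36, 1/4)
intersection: [0, 1/9)

0 1/9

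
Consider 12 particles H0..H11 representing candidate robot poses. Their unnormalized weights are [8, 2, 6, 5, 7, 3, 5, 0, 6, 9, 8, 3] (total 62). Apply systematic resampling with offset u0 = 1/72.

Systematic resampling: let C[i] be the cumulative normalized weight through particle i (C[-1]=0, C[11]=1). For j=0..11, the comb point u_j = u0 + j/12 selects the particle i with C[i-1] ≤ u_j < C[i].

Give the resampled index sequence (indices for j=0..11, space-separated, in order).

0 0 2 3 4 4 6 8 9 9 10 10

C = [4/31, 5/31, 8/31, 21/62, 14/31, 1/2, 18/31, 18/31, 21/31, 51/62, 59/62, 1]
j=0: u_0=1/72 ∈ [0, 4/31) → index 0
j=1: u_1=7/72 ∈ [0, 4/31) → index 0
j=2: u_2=13/72 ∈ [5/31, 8/31) → index 2
j=3: u_3=19/72 ∈ [8/31, 21/62) → index 3
j=4: u_4=25/72 ∈ [21/62, 14/31) → index 4
j=5: u_5=31/72 ∈ [21/62, 14/31) → index 4
j=6: u_6=37/72 ∈ [1/2, 18/31) → index 6
j=7: u_7=43/72 ∈ [18/31, 21/31) → index 8
j=8: u_8=49/72 ∈ [21/31, 51/62) → index 9
j=9: u_9=55/72 ∈ [21/31, 51/62) → index 9
j=10: u_10=61/72 ∈ [51/62, 59/62) → index 10
j=11: u_11=67/72 ∈ [51/62, 59/62) → index 10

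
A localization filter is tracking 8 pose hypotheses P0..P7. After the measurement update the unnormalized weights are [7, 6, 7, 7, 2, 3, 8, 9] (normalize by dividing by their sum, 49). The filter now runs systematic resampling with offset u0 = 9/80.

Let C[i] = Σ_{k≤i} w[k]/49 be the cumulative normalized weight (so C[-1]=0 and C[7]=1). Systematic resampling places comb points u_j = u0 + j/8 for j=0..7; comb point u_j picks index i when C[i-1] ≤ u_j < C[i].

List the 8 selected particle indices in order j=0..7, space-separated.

0 1 2 3 5 6 7 7

C = [1/7, 13/49, 20/49, 27/49, 29/49, 32/49, 40/49, 1]
j=0: u_0=9/80 ∈ [0, 1/7) → index 0
j=1: u_1=19/80 ∈ [1/7, 13/49) → index 1
j=2: u_2=29/80 ∈ [13/49, 20/49) → index 2
j=3: u_3=39/80 ∈ [20/49, 27/49) → index 3
j=4: u_4=49/80 ∈ [29/49, 32/49) → index 5
j=5: u_5=59/80 ∈ [32/49, 40/49) → index 6
j=6: u_6=69/80 ∈ [40/49, 1) → index 7
j=7: u_7=79/80 ∈ [40/49, 1) → index 7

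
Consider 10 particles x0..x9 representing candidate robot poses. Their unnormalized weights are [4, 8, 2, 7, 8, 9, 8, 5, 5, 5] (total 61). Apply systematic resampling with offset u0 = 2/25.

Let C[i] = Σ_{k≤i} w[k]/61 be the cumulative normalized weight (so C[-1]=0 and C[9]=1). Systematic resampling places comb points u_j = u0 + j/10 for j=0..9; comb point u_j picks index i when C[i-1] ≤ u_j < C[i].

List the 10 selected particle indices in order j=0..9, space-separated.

1 1 3 4 5 5 6 7 8 9

C = [4/61, 12/61, 14/61, 21/61, 29/61, 38/61, 46/61, 51/61, 56/61, 1]
j=0: u_0=2/25 ∈ [4/61, 12/61) → index 1
j=1: u_1=9/50 ∈ [4/61, 12/61) → index 1
j=2: u_2=7/25 ∈ [14/61, 21/61) → index 3
j=3: u_3=19/50 ∈ [21/61, 29/61) → index 4
j=4: u_4=12/25 ∈ [29/61, 38/61) → index 5
j=5: u_5=29/50 ∈ [29/61, 38/61) → index 5
j=6: u_6=17/25 ∈ [38/61, 46/61) → index 6
j=7: u_7=39/50 ∈ [46/61, 51/61) → index 7
j=8: u_8=22/25 ∈ [51/61, 56/61) → index 8
j=9: u_9=49/50 ∈ [56/61, 1) → index 9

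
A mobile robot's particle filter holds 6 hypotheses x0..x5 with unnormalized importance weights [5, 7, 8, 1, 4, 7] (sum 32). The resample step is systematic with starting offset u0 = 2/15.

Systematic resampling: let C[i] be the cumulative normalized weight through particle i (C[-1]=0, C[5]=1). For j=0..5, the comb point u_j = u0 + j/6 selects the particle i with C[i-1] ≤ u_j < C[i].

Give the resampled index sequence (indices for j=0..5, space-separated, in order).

0 1 2 3 5 5

C = [5/32, 3/8, 5/8, 21/32, 25/32, 1]
j=0: u_0=2/15 ∈ [0, 5/32) → index 0
j=1: u_1=3/10 ∈ [5/32, 3/8) → index 1
j=2: u_2=7/15 ∈ [3/8, 5/8) → index 2
j=3: u_3=19/30 ∈ [5/8, 21/32) → index 3
j=4: u_4=4/5 ∈ [25/32, 1) → index 5
j=5: u_5=29/30 ∈ [25/32, 1) → index 5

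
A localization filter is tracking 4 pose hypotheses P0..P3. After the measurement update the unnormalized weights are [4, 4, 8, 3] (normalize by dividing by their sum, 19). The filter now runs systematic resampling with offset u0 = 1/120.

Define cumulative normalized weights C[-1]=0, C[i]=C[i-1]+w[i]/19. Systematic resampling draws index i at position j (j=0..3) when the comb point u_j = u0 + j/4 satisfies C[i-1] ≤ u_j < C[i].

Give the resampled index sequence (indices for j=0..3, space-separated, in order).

0 1 2 2

C = [4/19, 8/19, 16/19, 1]
j=0: u_0=1/120 ∈ [0, 4/19) → index 0
j=1: u_1=31/120 ∈ [4/19, 8/19) → index 1
j=2: u_2=61/120 ∈ [8/19, 16/19) → index 2
j=3: u_3=91/120 ∈ [8/19, 16/19) → index 2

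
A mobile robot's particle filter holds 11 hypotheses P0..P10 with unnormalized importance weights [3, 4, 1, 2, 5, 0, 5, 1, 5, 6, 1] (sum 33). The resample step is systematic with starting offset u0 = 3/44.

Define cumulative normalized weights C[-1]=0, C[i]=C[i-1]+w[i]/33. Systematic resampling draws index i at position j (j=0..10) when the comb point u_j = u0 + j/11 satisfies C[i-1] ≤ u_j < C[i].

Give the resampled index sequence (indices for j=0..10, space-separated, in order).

0 1 3 4 4 6 7 8 9 9 10

C = [1/11, 7/33, 8/33, 10/33, 5/11, 5/11, 20/33, 7/11, 26/33, 32/33, 1]
j=0: u_0=3/44 ∈ [0, 1/11) → index 0
j=1: u_1=7/44 ∈ [1/11, 7/33) → index 1
j=2: u_2=1/4 ∈ [8/33, 10/33) → index 3
j=3: u_3=15/44 ∈ [10/33, 5/11) → index 4
j=4: u_4=19/44 ∈ [10/33, 5/11) → index 4
j=5: u_5=23/44 ∈ [5/11, 20/33) → index 6
j=6: u_6=27/44 ∈ [20/33, 7/11) → index 7
j=7: u_7=31/44 ∈ [7/11, 26/33) → index 8
j=8: u_8=35/44 ∈ [26/33, 32/33) → index 9
j=9: u_9=39/44 ∈ [26/33, 32/33) → index 9
j=10: u_10=43/44 ∈ [32/33, 1) → index 10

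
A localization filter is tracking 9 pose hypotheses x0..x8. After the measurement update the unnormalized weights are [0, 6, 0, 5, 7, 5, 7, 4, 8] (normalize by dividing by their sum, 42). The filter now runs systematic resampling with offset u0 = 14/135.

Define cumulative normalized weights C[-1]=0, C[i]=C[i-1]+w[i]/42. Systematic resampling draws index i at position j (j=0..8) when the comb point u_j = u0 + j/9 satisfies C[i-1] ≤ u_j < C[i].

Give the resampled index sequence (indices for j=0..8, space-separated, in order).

C = [0, 1/7, 1/7, 11/42, 3/7, 23/42, 5/7, 17/21, 1]
j=0: u_0=14/135 ∈ [0, 1/7) → index 1
j=1: u_1=29/135 ∈ [1/7, 11/42) → index 3
j=2: u_2=44/135 ∈ [11/42, 3/7) → index 4
j=3: u_3=59/135 ∈ [3/7, 23/42) → index 5
j=4: u_4=74/135 ∈ [23/42, 5/7) → index 6
j=5: u_5=89/135 ∈ [23/42, 5/7) → index 6
j=6: u_6=104/135 ∈ [5/7, 17/21) → index 7
j=7: u_7=119/135 ∈ [17/21, 1) → index 8
j=8: u_8=134/135 ∈ [17/21, 1) → index 8

1 3 4 5 6 6 7 8 8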